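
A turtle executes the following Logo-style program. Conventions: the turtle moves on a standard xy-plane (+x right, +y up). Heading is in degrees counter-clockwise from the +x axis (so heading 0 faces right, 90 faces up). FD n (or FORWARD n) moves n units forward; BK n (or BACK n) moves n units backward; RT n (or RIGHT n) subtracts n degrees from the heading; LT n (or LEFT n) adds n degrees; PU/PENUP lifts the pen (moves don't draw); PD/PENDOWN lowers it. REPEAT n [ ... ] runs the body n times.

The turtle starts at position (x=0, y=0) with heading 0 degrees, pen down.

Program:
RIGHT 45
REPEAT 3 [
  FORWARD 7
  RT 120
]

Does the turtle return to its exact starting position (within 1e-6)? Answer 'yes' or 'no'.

Executing turtle program step by step:
Start: pos=(0,0), heading=0, pen down
RT 45: heading 0 -> 315
REPEAT 3 [
  -- iteration 1/3 --
  FD 7: (0,0) -> (4.95,-4.95) [heading=315, draw]
  RT 120: heading 315 -> 195
  -- iteration 2/3 --
  FD 7: (4.95,-4.95) -> (-1.812,-6.761) [heading=195, draw]
  RT 120: heading 195 -> 75
  -- iteration 3/3 --
  FD 7: (-1.812,-6.761) -> (0,0) [heading=75, draw]
  RT 120: heading 75 -> 315
]
Final: pos=(0,0), heading=315, 3 segment(s) drawn

Start position: (0, 0)
Final position: (0, 0)
Distance = 0; < 1e-6 -> CLOSED

Answer: yes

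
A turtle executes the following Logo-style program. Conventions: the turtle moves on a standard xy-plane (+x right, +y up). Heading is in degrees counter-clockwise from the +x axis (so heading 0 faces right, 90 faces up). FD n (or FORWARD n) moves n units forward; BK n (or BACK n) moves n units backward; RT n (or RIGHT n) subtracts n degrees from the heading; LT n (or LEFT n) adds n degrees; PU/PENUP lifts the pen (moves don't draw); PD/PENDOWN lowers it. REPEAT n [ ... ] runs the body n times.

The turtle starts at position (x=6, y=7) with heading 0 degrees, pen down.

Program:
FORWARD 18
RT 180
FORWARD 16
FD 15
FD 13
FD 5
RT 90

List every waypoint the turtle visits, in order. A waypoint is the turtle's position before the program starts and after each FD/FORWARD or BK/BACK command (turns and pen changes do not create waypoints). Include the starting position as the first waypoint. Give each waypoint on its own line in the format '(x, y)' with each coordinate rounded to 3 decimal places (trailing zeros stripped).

Executing turtle program step by step:
Start: pos=(6,7), heading=0, pen down
FD 18: (6,7) -> (24,7) [heading=0, draw]
RT 180: heading 0 -> 180
FD 16: (24,7) -> (8,7) [heading=180, draw]
FD 15: (8,7) -> (-7,7) [heading=180, draw]
FD 13: (-7,7) -> (-20,7) [heading=180, draw]
FD 5: (-20,7) -> (-25,7) [heading=180, draw]
RT 90: heading 180 -> 90
Final: pos=(-25,7), heading=90, 5 segment(s) drawn
Waypoints (6 total):
(6, 7)
(24, 7)
(8, 7)
(-7, 7)
(-20, 7)
(-25, 7)

Answer: (6, 7)
(24, 7)
(8, 7)
(-7, 7)
(-20, 7)
(-25, 7)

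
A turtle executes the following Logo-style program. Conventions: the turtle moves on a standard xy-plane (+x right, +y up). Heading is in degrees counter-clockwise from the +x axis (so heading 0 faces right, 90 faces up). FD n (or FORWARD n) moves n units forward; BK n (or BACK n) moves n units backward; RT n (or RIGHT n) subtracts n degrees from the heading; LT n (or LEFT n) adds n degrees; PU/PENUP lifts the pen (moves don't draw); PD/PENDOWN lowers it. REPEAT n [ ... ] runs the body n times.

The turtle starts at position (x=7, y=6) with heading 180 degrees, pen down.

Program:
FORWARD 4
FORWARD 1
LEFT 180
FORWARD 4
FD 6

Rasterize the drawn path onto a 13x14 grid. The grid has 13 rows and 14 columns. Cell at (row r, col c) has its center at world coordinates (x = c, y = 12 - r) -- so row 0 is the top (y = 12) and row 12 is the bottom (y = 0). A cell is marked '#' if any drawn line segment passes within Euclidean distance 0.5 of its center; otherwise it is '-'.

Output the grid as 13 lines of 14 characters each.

Answer: --------------
--------------
--------------
--------------
--------------
--------------
--###########-
--------------
--------------
--------------
--------------
--------------
--------------

Derivation:
Segment 0: (7,6) -> (3,6)
Segment 1: (3,6) -> (2,6)
Segment 2: (2,6) -> (6,6)
Segment 3: (6,6) -> (12,6)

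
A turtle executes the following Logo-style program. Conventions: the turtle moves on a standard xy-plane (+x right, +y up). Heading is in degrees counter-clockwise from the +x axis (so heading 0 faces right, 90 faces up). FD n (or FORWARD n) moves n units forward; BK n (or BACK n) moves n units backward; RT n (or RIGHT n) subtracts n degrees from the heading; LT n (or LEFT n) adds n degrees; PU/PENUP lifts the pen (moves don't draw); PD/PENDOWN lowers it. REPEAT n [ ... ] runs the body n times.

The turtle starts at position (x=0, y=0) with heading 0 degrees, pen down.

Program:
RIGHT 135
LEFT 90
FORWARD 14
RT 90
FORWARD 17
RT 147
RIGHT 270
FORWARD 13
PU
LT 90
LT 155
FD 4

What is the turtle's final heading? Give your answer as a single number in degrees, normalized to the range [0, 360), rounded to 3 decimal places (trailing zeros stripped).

Executing turtle program step by step:
Start: pos=(0,0), heading=0, pen down
RT 135: heading 0 -> 225
LT 90: heading 225 -> 315
FD 14: (0,0) -> (9.899,-9.899) [heading=315, draw]
RT 90: heading 315 -> 225
FD 17: (9.899,-9.899) -> (-2.121,-21.92) [heading=225, draw]
RT 147: heading 225 -> 78
RT 270: heading 78 -> 168
FD 13: (-2.121,-21.92) -> (-14.837,-19.217) [heading=168, draw]
PU: pen up
LT 90: heading 168 -> 258
LT 155: heading 258 -> 53
FD 4: (-14.837,-19.217) -> (-12.43,-16.023) [heading=53, move]
Final: pos=(-12.43,-16.023), heading=53, 3 segment(s) drawn

Answer: 53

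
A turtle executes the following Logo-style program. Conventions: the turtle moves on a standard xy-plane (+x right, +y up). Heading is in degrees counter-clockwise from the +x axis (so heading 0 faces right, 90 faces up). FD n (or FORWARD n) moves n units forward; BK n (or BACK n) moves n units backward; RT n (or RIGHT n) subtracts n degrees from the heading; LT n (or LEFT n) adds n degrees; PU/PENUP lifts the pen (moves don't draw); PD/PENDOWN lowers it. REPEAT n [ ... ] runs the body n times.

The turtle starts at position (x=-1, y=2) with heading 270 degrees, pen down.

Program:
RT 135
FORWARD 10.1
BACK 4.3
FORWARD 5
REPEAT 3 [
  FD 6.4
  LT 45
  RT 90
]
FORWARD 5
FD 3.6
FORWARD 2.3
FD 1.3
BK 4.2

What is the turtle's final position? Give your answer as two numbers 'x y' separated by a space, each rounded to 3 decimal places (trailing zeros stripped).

Answer: -0.637 25.088

Derivation:
Executing turtle program step by step:
Start: pos=(-1,2), heading=270, pen down
RT 135: heading 270 -> 135
FD 10.1: (-1,2) -> (-8.142,9.142) [heading=135, draw]
BK 4.3: (-8.142,9.142) -> (-5.101,6.101) [heading=135, draw]
FD 5: (-5.101,6.101) -> (-8.637,9.637) [heading=135, draw]
REPEAT 3 [
  -- iteration 1/3 --
  FD 6.4: (-8.637,9.637) -> (-13.162,14.162) [heading=135, draw]
  LT 45: heading 135 -> 180
  RT 90: heading 180 -> 90
  -- iteration 2/3 --
  FD 6.4: (-13.162,14.162) -> (-13.162,20.562) [heading=90, draw]
  LT 45: heading 90 -> 135
  RT 90: heading 135 -> 45
  -- iteration 3/3 --
  FD 6.4: (-13.162,20.562) -> (-8.637,25.088) [heading=45, draw]
  LT 45: heading 45 -> 90
  RT 90: heading 90 -> 0
]
FD 5: (-8.637,25.088) -> (-3.637,25.088) [heading=0, draw]
FD 3.6: (-3.637,25.088) -> (-0.037,25.088) [heading=0, draw]
FD 2.3: (-0.037,25.088) -> (2.263,25.088) [heading=0, draw]
FD 1.3: (2.263,25.088) -> (3.563,25.088) [heading=0, draw]
BK 4.2: (3.563,25.088) -> (-0.637,25.088) [heading=0, draw]
Final: pos=(-0.637,25.088), heading=0, 11 segment(s) drawn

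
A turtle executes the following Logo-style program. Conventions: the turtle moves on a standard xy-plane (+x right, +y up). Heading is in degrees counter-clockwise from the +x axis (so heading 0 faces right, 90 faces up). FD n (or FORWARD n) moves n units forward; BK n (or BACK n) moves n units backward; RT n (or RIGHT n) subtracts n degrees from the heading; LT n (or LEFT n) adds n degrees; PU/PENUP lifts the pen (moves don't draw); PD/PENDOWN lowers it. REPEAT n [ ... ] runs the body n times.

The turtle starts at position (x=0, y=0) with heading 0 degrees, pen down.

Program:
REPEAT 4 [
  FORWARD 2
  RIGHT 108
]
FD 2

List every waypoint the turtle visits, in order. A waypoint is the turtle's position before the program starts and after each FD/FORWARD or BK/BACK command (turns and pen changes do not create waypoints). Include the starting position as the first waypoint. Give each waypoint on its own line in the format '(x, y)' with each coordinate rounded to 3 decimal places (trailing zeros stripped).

Answer: (0, 0)
(2, 0)
(1.382, -1.902)
(-0.236, -0.727)
(1.382, 0.449)
(2, -1.453)

Derivation:
Executing turtle program step by step:
Start: pos=(0,0), heading=0, pen down
REPEAT 4 [
  -- iteration 1/4 --
  FD 2: (0,0) -> (2,0) [heading=0, draw]
  RT 108: heading 0 -> 252
  -- iteration 2/4 --
  FD 2: (2,0) -> (1.382,-1.902) [heading=252, draw]
  RT 108: heading 252 -> 144
  -- iteration 3/4 --
  FD 2: (1.382,-1.902) -> (-0.236,-0.727) [heading=144, draw]
  RT 108: heading 144 -> 36
  -- iteration 4/4 --
  FD 2: (-0.236,-0.727) -> (1.382,0.449) [heading=36, draw]
  RT 108: heading 36 -> 288
]
FD 2: (1.382,0.449) -> (2,-1.453) [heading=288, draw]
Final: pos=(2,-1.453), heading=288, 5 segment(s) drawn
Waypoints (6 total):
(0, 0)
(2, 0)
(1.382, -1.902)
(-0.236, -0.727)
(1.382, 0.449)
(2, -1.453)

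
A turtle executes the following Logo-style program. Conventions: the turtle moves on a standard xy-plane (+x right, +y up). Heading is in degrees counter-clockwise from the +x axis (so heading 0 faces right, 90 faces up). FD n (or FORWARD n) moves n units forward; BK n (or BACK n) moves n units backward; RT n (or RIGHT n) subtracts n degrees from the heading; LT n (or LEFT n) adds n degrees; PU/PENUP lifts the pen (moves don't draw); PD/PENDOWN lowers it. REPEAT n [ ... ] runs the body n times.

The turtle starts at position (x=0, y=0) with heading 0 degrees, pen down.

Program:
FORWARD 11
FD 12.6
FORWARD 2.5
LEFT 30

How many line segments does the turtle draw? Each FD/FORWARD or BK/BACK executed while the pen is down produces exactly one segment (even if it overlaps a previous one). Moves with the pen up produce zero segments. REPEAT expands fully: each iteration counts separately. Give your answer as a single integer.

Executing turtle program step by step:
Start: pos=(0,0), heading=0, pen down
FD 11: (0,0) -> (11,0) [heading=0, draw]
FD 12.6: (11,0) -> (23.6,0) [heading=0, draw]
FD 2.5: (23.6,0) -> (26.1,0) [heading=0, draw]
LT 30: heading 0 -> 30
Final: pos=(26.1,0), heading=30, 3 segment(s) drawn
Segments drawn: 3

Answer: 3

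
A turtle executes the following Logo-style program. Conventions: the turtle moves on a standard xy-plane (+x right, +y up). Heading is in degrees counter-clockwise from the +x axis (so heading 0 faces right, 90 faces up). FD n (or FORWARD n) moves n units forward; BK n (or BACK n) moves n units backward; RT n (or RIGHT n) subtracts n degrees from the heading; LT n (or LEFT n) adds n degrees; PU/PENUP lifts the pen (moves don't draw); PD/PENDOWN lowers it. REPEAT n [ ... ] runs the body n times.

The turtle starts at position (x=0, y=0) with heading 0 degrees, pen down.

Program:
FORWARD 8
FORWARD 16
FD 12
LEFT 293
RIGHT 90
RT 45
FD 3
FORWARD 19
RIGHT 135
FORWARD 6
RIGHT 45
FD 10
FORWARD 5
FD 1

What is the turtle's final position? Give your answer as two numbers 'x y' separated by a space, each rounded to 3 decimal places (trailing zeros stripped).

Executing turtle program step by step:
Start: pos=(0,0), heading=0, pen down
FD 8: (0,0) -> (8,0) [heading=0, draw]
FD 16: (8,0) -> (24,0) [heading=0, draw]
FD 12: (24,0) -> (36,0) [heading=0, draw]
LT 293: heading 0 -> 293
RT 90: heading 293 -> 203
RT 45: heading 203 -> 158
FD 3: (36,0) -> (33.218,1.124) [heading=158, draw]
FD 19: (33.218,1.124) -> (15.602,8.241) [heading=158, draw]
RT 135: heading 158 -> 23
FD 6: (15.602,8.241) -> (21.125,10.586) [heading=23, draw]
RT 45: heading 23 -> 338
FD 10: (21.125,10.586) -> (30.397,6.84) [heading=338, draw]
FD 5: (30.397,6.84) -> (35.033,4.967) [heading=338, draw]
FD 1: (35.033,4.967) -> (35.96,4.592) [heading=338, draw]
Final: pos=(35.96,4.592), heading=338, 9 segment(s) drawn

Answer: 35.96 4.592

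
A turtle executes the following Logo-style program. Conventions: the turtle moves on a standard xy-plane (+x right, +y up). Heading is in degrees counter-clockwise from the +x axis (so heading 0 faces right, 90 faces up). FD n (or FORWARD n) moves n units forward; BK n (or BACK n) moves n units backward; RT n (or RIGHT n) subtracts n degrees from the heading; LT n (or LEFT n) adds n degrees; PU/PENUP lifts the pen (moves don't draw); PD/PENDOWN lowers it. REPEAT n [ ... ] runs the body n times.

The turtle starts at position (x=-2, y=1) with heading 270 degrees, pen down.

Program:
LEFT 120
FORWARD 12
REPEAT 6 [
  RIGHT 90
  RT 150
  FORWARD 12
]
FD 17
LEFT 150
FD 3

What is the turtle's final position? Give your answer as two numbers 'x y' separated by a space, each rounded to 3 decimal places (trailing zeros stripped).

Answer: 20.115 15.5

Derivation:
Executing turtle program step by step:
Start: pos=(-2,1), heading=270, pen down
LT 120: heading 270 -> 30
FD 12: (-2,1) -> (8.392,7) [heading=30, draw]
REPEAT 6 [
  -- iteration 1/6 --
  RT 90: heading 30 -> 300
  RT 150: heading 300 -> 150
  FD 12: (8.392,7) -> (-2,13) [heading=150, draw]
  -- iteration 2/6 --
  RT 90: heading 150 -> 60
  RT 150: heading 60 -> 270
  FD 12: (-2,13) -> (-2,1) [heading=270, draw]
  -- iteration 3/6 --
  RT 90: heading 270 -> 180
  RT 150: heading 180 -> 30
  FD 12: (-2,1) -> (8.392,7) [heading=30, draw]
  -- iteration 4/6 --
  RT 90: heading 30 -> 300
  RT 150: heading 300 -> 150
  FD 12: (8.392,7) -> (-2,13) [heading=150, draw]
  -- iteration 5/6 --
  RT 90: heading 150 -> 60
  RT 150: heading 60 -> 270
  FD 12: (-2,13) -> (-2,1) [heading=270, draw]
  -- iteration 6/6 --
  RT 90: heading 270 -> 180
  RT 150: heading 180 -> 30
  FD 12: (-2,1) -> (8.392,7) [heading=30, draw]
]
FD 17: (8.392,7) -> (23.115,15.5) [heading=30, draw]
LT 150: heading 30 -> 180
FD 3: (23.115,15.5) -> (20.115,15.5) [heading=180, draw]
Final: pos=(20.115,15.5), heading=180, 9 segment(s) drawn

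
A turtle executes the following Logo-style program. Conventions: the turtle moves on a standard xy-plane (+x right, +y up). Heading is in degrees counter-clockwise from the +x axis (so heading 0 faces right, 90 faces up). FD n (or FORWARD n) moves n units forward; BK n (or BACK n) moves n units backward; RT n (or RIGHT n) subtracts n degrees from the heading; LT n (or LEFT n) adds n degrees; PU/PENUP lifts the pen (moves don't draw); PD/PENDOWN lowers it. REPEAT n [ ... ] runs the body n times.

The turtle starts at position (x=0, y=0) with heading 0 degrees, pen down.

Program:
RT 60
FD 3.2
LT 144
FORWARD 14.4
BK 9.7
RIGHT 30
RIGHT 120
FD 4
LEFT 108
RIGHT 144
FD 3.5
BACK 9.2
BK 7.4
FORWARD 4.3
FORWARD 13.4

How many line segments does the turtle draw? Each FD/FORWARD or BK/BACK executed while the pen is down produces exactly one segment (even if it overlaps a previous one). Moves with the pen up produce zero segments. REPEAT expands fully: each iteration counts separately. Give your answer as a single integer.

Answer: 9

Derivation:
Executing turtle program step by step:
Start: pos=(0,0), heading=0, pen down
RT 60: heading 0 -> 300
FD 3.2: (0,0) -> (1.6,-2.771) [heading=300, draw]
LT 144: heading 300 -> 84
FD 14.4: (1.6,-2.771) -> (3.105,11.55) [heading=84, draw]
BK 9.7: (3.105,11.55) -> (2.091,1.903) [heading=84, draw]
RT 30: heading 84 -> 54
RT 120: heading 54 -> 294
FD 4: (2.091,1.903) -> (3.718,-1.751) [heading=294, draw]
LT 108: heading 294 -> 42
RT 144: heading 42 -> 258
FD 3.5: (3.718,-1.751) -> (2.991,-5.175) [heading=258, draw]
BK 9.2: (2.991,-5.175) -> (4.903,3.824) [heading=258, draw]
BK 7.4: (4.903,3.824) -> (6.442,11.063) [heading=258, draw]
FD 4.3: (6.442,11.063) -> (5.548,6.856) [heading=258, draw]
FD 13.4: (5.548,6.856) -> (2.762,-6.251) [heading=258, draw]
Final: pos=(2.762,-6.251), heading=258, 9 segment(s) drawn
Segments drawn: 9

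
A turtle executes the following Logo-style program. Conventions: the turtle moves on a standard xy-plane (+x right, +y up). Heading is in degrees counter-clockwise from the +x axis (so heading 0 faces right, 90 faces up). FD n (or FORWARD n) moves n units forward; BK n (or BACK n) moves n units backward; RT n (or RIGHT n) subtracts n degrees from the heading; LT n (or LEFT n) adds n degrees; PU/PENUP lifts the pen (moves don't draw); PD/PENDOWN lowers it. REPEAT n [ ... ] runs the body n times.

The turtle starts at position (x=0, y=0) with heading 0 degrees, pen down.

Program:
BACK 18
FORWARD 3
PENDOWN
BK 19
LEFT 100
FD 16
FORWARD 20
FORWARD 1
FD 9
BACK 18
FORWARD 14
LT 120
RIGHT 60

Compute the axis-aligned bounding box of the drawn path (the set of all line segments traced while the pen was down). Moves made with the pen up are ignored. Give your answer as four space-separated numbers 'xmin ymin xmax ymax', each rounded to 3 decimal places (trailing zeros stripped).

Executing turtle program step by step:
Start: pos=(0,0), heading=0, pen down
BK 18: (0,0) -> (-18,0) [heading=0, draw]
FD 3: (-18,0) -> (-15,0) [heading=0, draw]
PD: pen down
BK 19: (-15,0) -> (-34,0) [heading=0, draw]
LT 100: heading 0 -> 100
FD 16: (-34,0) -> (-36.778,15.757) [heading=100, draw]
FD 20: (-36.778,15.757) -> (-40.251,35.453) [heading=100, draw]
FD 1: (-40.251,35.453) -> (-40.425,36.438) [heading=100, draw]
FD 9: (-40.425,36.438) -> (-41.988,45.301) [heading=100, draw]
BK 18: (-41.988,45.301) -> (-38.862,27.575) [heading=100, draw]
FD 14: (-38.862,27.575) -> (-41.293,41.362) [heading=100, draw]
LT 120: heading 100 -> 220
RT 60: heading 220 -> 160
Final: pos=(-41.293,41.362), heading=160, 9 segment(s) drawn

Segment endpoints: x in {-41.988, -41.293, -40.425, -40.251, -38.862, -36.778, -34, -18, -15, 0}, y in {0, 15.757, 27.575, 35.453, 36.438, 41.362, 45.301}
xmin=-41.988, ymin=0, xmax=0, ymax=45.301

Answer: -41.988 0 0 45.301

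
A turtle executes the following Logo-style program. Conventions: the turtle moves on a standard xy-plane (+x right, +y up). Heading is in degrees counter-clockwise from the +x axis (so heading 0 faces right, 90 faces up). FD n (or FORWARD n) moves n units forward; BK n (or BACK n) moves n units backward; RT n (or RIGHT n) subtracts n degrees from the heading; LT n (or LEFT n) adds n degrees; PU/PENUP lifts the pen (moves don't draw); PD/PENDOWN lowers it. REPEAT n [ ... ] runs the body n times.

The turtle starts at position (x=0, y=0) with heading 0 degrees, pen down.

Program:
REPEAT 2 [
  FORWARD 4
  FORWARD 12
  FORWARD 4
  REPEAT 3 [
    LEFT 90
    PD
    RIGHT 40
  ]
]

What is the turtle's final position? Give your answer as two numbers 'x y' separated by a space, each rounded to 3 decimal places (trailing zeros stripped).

Executing turtle program step by step:
Start: pos=(0,0), heading=0, pen down
REPEAT 2 [
  -- iteration 1/2 --
  FD 4: (0,0) -> (4,0) [heading=0, draw]
  FD 12: (4,0) -> (16,0) [heading=0, draw]
  FD 4: (16,0) -> (20,0) [heading=0, draw]
  REPEAT 3 [
    -- iteration 1/3 --
    LT 90: heading 0 -> 90
    PD: pen down
    RT 40: heading 90 -> 50
    -- iteration 2/3 --
    LT 90: heading 50 -> 140
    PD: pen down
    RT 40: heading 140 -> 100
    -- iteration 3/3 --
    LT 90: heading 100 -> 190
    PD: pen down
    RT 40: heading 190 -> 150
  ]
  -- iteration 2/2 --
  FD 4: (20,0) -> (16.536,2) [heading=150, draw]
  FD 12: (16.536,2) -> (6.144,8) [heading=150, draw]
  FD 4: (6.144,8) -> (2.679,10) [heading=150, draw]
  REPEAT 3 [
    -- iteration 1/3 --
    LT 90: heading 150 -> 240
    PD: pen down
    RT 40: heading 240 -> 200
    -- iteration 2/3 --
    LT 90: heading 200 -> 290
    PD: pen down
    RT 40: heading 290 -> 250
    -- iteration 3/3 --
    LT 90: heading 250 -> 340
    PD: pen down
    RT 40: heading 340 -> 300
  ]
]
Final: pos=(2.679,10), heading=300, 6 segment(s) drawn

Answer: 2.679 10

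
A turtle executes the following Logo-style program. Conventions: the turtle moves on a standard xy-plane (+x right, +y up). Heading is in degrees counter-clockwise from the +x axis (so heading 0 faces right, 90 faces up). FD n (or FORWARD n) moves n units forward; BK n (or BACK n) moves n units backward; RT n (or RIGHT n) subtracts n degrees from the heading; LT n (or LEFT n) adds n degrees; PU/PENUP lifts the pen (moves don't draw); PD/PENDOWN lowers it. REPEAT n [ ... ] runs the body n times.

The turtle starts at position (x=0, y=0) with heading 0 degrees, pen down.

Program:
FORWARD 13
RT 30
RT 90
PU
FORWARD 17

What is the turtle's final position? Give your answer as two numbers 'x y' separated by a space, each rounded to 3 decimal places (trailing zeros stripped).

Executing turtle program step by step:
Start: pos=(0,0), heading=0, pen down
FD 13: (0,0) -> (13,0) [heading=0, draw]
RT 30: heading 0 -> 330
RT 90: heading 330 -> 240
PU: pen up
FD 17: (13,0) -> (4.5,-14.722) [heading=240, move]
Final: pos=(4.5,-14.722), heading=240, 1 segment(s) drawn

Answer: 4.5 -14.722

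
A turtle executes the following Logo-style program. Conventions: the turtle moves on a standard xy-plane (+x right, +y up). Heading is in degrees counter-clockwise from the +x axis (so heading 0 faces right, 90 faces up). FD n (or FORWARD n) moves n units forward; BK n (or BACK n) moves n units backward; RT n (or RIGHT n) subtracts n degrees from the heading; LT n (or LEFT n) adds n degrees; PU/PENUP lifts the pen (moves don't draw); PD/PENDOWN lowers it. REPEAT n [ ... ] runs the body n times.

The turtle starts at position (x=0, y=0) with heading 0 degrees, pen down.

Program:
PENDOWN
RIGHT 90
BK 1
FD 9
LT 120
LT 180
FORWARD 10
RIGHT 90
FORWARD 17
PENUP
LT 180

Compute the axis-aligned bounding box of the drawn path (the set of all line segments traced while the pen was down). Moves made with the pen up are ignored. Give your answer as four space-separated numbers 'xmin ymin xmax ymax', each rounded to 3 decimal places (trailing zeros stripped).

Answer: -17.16 -13 0 1.722

Derivation:
Executing turtle program step by step:
Start: pos=(0,0), heading=0, pen down
PD: pen down
RT 90: heading 0 -> 270
BK 1: (0,0) -> (0,1) [heading=270, draw]
FD 9: (0,1) -> (0,-8) [heading=270, draw]
LT 120: heading 270 -> 30
LT 180: heading 30 -> 210
FD 10: (0,-8) -> (-8.66,-13) [heading=210, draw]
RT 90: heading 210 -> 120
FD 17: (-8.66,-13) -> (-17.16,1.722) [heading=120, draw]
PU: pen up
LT 180: heading 120 -> 300
Final: pos=(-17.16,1.722), heading=300, 4 segment(s) drawn

Segment endpoints: x in {-17.16, -8.66, 0, 0, 0}, y in {-13, -8, 0, 1, 1.722}
xmin=-17.16, ymin=-13, xmax=0, ymax=1.722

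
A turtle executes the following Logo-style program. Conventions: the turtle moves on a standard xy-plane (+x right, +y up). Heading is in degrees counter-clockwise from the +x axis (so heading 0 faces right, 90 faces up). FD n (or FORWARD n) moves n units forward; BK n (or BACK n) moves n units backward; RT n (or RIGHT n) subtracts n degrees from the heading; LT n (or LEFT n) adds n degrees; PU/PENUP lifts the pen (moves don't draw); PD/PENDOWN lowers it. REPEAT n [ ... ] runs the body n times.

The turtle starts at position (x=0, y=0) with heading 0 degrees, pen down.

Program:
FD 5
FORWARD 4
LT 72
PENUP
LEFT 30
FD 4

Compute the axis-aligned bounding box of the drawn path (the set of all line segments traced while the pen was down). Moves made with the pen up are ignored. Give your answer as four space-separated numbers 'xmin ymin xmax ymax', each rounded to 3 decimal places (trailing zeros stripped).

Executing turtle program step by step:
Start: pos=(0,0), heading=0, pen down
FD 5: (0,0) -> (5,0) [heading=0, draw]
FD 4: (5,0) -> (9,0) [heading=0, draw]
LT 72: heading 0 -> 72
PU: pen up
LT 30: heading 72 -> 102
FD 4: (9,0) -> (8.168,3.913) [heading=102, move]
Final: pos=(8.168,3.913), heading=102, 2 segment(s) drawn

Segment endpoints: x in {0, 5, 9}, y in {0}
xmin=0, ymin=0, xmax=9, ymax=0

Answer: 0 0 9 0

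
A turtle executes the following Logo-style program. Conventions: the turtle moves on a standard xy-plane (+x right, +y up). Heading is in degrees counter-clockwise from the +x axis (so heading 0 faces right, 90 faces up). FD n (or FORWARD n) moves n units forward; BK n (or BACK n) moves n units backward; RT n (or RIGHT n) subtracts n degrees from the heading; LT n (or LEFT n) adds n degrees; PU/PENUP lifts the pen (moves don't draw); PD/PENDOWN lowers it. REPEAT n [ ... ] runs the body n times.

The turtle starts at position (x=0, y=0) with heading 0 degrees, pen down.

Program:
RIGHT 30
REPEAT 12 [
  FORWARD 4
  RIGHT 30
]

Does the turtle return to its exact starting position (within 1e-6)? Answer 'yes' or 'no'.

Answer: yes

Derivation:
Executing turtle program step by step:
Start: pos=(0,0), heading=0, pen down
RT 30: heading 0 -> 330
REPEAT 12 [
  -- iteration 1/12 --
  FD 4: (0,0) -> (3.464,-2) [heading=330, draw]
  RT 30: heading 330 -> 300
  -- iteration 2/12 --
  FD 4: (3.464,-2) -> (5.464,-5.464) [heading=300, draw]
  RT 30: heading 300 -> 270
  -- iteration 3/12 --
  FD 4: (5.464,-5.464) -> (5.464,-9.464) [heading=270, draw]
  RT 30: heading 270 -> 240
  -- iteration 4/12 --
  FD 4: (5.464,-9.464) -> (3.464,-12.928) [heading=240, draw]
  RT 30: heading 240 -> 210
  -- iteration 5/12 --
  FD 4: (3.464,-12.928) -> (0,-14.928) [heading=210, draw]
  RT 30: heading 210 -> 180
  -- iteration 6/12 --
  FD 4: (0,-14.928) -> (-4,-14.928) [heading=180, draw]
  RT 30: heading 180 -> 150
  -- iteration 7/12 --
  FD 4: (-4,-14.928) -> (-7.464,-12.928) [heading=150, draw]
  RT 30: heading 150 -> 120
  -- iteration 8/12 --
  FD 4: (-7.464,-12.928) -> (-9.464,-9.464) [heading=120, draw]
  RT 30: heading 120 -> 90
  -- iteration 9/12 --
  FD 4: (-9.464,-9.464) -> (-9.464,-5.464) [heading=90, draw]
  RT 30: heading 90 -> 60
  -- iteration 10/12 --
  FD 4: (-9.464,-5.464) -> (-7.464,-2) [heading=60, draw]
  RT 30: heading 60 -> 30
  -- iteration 11/12 --
  FD 4: (-7.464,-2) -> (-4,0) [heading=30, draw]
  RT 30: heading 30 -> 0
  -- iteration 12/12 --
  FD 4: (-4,0) -> (0,0) [heading=0, draw]
  RT 30: heading 0 -> 330
]
Final: pos=(0,0), heading=330, 12 segment(s) drawn

Start position: (0, 0)
Final position: (0, 0)
Distance = 0; < 1e-6 -> CLOSED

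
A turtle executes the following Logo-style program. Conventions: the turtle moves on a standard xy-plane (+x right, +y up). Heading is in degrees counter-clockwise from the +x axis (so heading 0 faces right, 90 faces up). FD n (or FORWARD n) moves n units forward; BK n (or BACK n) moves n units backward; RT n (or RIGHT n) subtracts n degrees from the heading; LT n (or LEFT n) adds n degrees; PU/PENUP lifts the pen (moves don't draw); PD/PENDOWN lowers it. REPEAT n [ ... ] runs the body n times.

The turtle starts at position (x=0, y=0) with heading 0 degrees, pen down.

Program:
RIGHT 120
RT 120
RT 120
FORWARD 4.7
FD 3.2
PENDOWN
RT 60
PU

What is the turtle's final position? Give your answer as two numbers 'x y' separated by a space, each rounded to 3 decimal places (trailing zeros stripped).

Executing turtle program step by step:
Start: pos=(0,0), heading=0, pen down
RT 120: heading 0 -> 240
RT 120: heading 240 -> 120
RT 120: heading 120 -> 0
FD 4.7: (0,0) -> (4.7,0) [heading=0, draw]
FD 3.2: (4.7,0) -> (7.9,0) [heading=0, draw]
PD: pen down
RT 60: heading 0 -> 300
PU: pen up
Final: pos=(7.9,0), heading=300, 2 segment(s) drawn

Answer: 7.9 0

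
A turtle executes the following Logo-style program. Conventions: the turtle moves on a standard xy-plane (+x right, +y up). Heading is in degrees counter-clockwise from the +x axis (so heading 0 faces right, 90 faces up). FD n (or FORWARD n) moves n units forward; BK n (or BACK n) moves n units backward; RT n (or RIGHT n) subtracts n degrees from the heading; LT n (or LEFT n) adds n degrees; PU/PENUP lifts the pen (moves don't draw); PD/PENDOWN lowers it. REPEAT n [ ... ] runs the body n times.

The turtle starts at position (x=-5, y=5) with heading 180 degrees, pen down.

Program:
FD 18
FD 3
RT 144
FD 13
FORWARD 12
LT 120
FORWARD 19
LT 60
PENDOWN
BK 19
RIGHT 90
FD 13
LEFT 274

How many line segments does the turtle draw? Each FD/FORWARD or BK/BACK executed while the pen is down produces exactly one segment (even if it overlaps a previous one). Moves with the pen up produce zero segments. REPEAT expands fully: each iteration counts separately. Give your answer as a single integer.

Executing turtle program step by step:
Start: pos=(-5,5), heading=180, pen down
FD 18: (-5,5) -> (-23,5) [heading=180, draw]
FD 3: (-23,5) -> (-26,5) [heading=180, draw]
RT 144: heading 180 -> 36
FD 13: (-26,5) -> (-15.483,12.641) [heading=36, draw]
FD 12: (-15.483,12.641) -> (-5.775,19.695) [heading=36, draw]
LT 120: heading 36 -> 156
FD 19: (-5.775,19.695) -> (-23.132,27.423) [heading=156, draw]
LT 60: heading 156 -> 216
PD: pen down
BK 19: (-23.132,27.423) -> (-7.761,38.591) [heading=216, draw]
RT 90: heading 216 -> 126
FD 13: (-7.761,38.591) -> (-15.402,49.108) [heading=126, draw]
LT 274: heading 126 -> 40
Final: pos=(-15.402,49.108), heading=40, 7 segment(s) drawn
Segments drawn: 7

Answer: 7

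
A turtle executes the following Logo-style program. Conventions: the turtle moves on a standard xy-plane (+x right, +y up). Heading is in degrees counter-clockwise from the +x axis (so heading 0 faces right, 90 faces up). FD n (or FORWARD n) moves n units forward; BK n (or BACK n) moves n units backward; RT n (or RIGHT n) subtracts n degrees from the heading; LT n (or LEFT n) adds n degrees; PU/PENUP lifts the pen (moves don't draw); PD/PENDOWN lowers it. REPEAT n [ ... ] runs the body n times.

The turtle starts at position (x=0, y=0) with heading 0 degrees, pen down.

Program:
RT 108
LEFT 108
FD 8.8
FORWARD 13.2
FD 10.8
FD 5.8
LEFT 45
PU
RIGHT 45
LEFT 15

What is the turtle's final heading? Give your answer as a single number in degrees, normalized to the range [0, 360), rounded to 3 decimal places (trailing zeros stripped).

Answer: 15

Derivation:
Executing turtle program step by step:
Start: pos=(0,0), heading=0, pen down
RT 108: heading 0 -> 252
LT 108: heading 252 -> 0
FD 8.8: (0,0) -> (8.8,0) [heading=0, draw]
FD 13.2: (8.8,0) -> (22,0) [heading=0, draw]
FD 10.8: (22,0) -> (32.8,0) [heading=0, draw]
FD 5.8: (32.8,0) -> (38.6,0) [heading=0, draw]
LT 45: heading 0 -> 45
PU: pen up
RT 45: heading 45 -> 0
LT 15: heading 0 -> 15
Final: pos=(38.6,0), heading=15, 4 segment(s) drawn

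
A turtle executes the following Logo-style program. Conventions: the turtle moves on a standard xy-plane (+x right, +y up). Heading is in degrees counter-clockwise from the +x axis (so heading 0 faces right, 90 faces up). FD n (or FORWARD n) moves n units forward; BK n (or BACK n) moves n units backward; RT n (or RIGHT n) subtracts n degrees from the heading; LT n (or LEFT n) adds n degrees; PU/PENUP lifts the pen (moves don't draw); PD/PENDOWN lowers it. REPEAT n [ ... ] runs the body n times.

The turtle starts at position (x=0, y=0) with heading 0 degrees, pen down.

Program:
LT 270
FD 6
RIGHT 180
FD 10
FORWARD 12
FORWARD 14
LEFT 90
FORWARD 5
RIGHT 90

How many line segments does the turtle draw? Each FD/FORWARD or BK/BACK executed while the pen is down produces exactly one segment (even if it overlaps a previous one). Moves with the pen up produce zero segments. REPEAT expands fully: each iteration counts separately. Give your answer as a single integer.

Answer: 5

Derivation:
Executing turtle program step by step:
Start: pos=(0,0), heading=0, pen down
LT 270: heading 0 -> 270
FD 6: (0,0) -> (0,-6) [heading=270, draw]
RT 180: heading 270 -> 90
FD 10: (0,-6) -> (0,4) [heading=90, draw]
FD 12: (0,4) -> (0,16) [heading=90, draw]
FD 14: (0,16) -> (0,30) [heading=90, draw]
LT 90: heading 90 -> 180
FD 5: (0,30) -> (-5,30) [heading=180, draw]
RT 90: heading 180 -> 90
Final: pos=(-5,30), heading=90, 5 segment(s) drawn
Segments drawn: 5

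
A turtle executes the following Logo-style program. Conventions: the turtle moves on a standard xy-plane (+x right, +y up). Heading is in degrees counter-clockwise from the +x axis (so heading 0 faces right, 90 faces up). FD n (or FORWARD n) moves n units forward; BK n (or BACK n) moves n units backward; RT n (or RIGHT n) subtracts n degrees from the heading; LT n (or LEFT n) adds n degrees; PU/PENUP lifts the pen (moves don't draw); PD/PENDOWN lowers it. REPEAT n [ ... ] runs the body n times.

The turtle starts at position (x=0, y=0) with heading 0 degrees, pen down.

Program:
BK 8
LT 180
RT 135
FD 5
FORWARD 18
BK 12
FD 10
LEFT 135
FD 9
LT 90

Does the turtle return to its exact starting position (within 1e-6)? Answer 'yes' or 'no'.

Answer: no

Derivation:
Executing turtle program step by step:
Start: pos=(0,0), heading=0, pen down
BK 8: (0,0) -> (-8,0) [heading=0, draw]
LT 180: heading 0 -> 180
RT 135: heading 180 -> 45
FD 5: (-8,0) -> (-4.464,3.536) [heading=45, draw]
FD 18: (-4.464,3.536) -> (8.263,16.263) [heading=45, draw]
BK 12: (8.263,16.263) -> (-0.222,7.778) [heading=45, draw]
FD 10: (-0.222,7.778) -> (6.849,14.849) [heading=45, draw]
LT 135: heading 45 -> 180
FD 9: (6.849,14.849) -> (-2.151,14.849) [heading=180, draw]
LT 90: heading 180 -> 270
Final: pos=(-2.151,14.849), heading=270, 6 segment(s) drawn

Start position: (0, 0)
Final position: (-2.151, 14.849)
Distance = 15.004; >= 1e-6 -> NOT closed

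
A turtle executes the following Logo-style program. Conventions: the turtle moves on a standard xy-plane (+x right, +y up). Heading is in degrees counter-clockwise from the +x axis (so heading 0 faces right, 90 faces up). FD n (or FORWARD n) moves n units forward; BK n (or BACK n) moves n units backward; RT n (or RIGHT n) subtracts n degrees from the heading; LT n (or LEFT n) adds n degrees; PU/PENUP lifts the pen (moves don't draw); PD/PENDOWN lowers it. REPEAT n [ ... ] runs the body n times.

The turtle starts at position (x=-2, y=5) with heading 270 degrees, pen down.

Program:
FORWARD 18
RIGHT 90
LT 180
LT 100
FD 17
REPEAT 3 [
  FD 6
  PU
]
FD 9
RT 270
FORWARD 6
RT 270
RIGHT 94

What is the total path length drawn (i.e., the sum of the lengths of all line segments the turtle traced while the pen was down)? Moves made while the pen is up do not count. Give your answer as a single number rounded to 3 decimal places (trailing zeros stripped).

Executing turtle program step by step:
Start: pos=(-2,5), heading=270, pen down
FD 18: (-2,5) -> (-2,-13) [heading=270, draw]
RT 90: heading 270 -> 180
LT 180: heading 180 -> 0
LT 100: heading 0 -> 100
FD 17: (-2,-13) -> (-4.952,3.742) [heading=100, draw]
REPEAT 3 [
  -- iteration 1/3 --
  FD 6: (-4.952,3.742) -> (-5.994,9.651) [heading=100, draw]
  PU: pen up
  -- iteration 2/3 --
  FD 6: (-5.994,9.651) -> (-7.036,15.559) [heading=100, move]
  PU: pen up
  -- iteration 3/3 --
  FD 6: (-7.036,15.559) -> (-8.078,21.468) [heading=100, move]
  PU: pen up
]
FD 9: (-8.078,21.468) -> (-9.641,30.332) [heading=100, move]
RT 270: heading 100 -> 190
FD 6: (-9.641,30.332) -> (-15.549,29.29) [heading=190, move]
RT 270: heading 190 -> 280
RT 94: heading 280 -> 186
Final: pos=(-15.549,29.29), heading=186, 3 segment(s) drawn

Segment lengths:
  seg 1: (-2,5) -> (-2,-13), length = 18
  seg 2: (-2,-13) -> (-4.952,3.742), length = 17
  seg 3: (-4.952,3.742) -> (-5.994,9.651), length = 6
Total = 41

Answer: 41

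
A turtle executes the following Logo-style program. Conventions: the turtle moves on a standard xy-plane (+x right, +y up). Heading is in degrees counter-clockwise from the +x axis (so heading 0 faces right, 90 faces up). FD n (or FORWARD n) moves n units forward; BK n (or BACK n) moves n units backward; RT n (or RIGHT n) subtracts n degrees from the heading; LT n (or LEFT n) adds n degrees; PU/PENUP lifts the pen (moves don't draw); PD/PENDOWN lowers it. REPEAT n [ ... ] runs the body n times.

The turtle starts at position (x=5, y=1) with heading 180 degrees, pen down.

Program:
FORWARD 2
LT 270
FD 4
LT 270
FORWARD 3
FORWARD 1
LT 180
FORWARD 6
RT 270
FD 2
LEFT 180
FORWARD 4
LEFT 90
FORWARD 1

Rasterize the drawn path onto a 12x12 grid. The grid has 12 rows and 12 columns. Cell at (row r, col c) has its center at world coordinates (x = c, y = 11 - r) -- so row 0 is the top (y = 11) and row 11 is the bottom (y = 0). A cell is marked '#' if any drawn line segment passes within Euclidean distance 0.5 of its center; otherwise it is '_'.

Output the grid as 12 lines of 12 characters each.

Answer: ____________
____________
____________
____________
##__________
_#__________
_#######____
_#_#________
_#_#________
___#________
___###______
____________

Derivation:
Segment 0: (5,1) -> (3,1)
Segment 1: (3,1) -> (3,5)
Segment 2: (3,5) -> (6,5)
Segment 3: (6,5) -> (7,5)
Segment 4: (7,5) -> (1,5)
Segment 5: (1,5) -> (1,3)
Segment 6: (1,3) -> (1,7)
Segment 7: (1,7) -> (0,7)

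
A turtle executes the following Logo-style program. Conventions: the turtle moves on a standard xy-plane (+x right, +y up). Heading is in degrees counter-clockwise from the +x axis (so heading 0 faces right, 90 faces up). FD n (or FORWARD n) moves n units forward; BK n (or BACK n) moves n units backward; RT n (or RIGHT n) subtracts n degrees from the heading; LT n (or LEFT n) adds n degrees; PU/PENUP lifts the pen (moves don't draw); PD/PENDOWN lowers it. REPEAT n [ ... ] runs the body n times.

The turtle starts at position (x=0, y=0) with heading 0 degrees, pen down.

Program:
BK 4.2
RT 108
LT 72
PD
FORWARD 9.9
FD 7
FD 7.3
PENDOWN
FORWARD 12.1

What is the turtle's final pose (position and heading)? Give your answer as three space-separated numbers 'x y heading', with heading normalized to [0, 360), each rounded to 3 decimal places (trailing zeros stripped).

Executing turtle program step by step:
Start: pos=(0,0), heading=0, pen down
BK 4.2: (0,0) -> (-4.2,0) [heading=0, draw]
RT 108: heading 0 -> 252
LT 72: heading 252 -> 324
PD: pen down
FD 9.9: (-4.2,0) -> (3.809,-5.819) [heading=324, draw]
FD 7: (3.809,-5.819) -> (9.472,-9.934) [heading=324, draw]
FD 7.3: (9.472,-9.934) -> (15.378,-14.224) [heading=324, draw]
PD: pen down
FD 12.1: (15.378,-14.224) -> (25.167,-21.337) [heading=324, draw]
Final: pos=(25.167,-21.337), heading=324, 5 segment(s) drawn

Answer: 25.167 -21.337 324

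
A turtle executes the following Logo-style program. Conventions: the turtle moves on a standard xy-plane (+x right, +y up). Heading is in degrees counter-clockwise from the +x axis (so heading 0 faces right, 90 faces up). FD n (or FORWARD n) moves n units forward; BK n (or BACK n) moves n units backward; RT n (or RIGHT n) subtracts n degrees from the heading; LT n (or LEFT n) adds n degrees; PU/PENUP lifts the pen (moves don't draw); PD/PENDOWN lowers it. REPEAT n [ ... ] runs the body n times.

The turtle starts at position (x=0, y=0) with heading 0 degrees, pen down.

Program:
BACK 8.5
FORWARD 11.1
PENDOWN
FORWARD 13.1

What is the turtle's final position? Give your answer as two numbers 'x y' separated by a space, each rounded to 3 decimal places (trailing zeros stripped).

Answer: 15.7 0

Derivation:
Executing turtle program step by step:
Start: pos=(0,0), heading=0, pen down
BK 8.5: (0,0) -> (-8.5,0) [heading=0, draw]
FD 11.1: (-8.5,0) -> (2.6,0) [heading=0, draw]
PD: pen down
FD 13.1: (2.6,0) -> (15.7,0) [heading=0, draw]
Final: pos=(15.7,0), heading=0, 3 segment(s) drawn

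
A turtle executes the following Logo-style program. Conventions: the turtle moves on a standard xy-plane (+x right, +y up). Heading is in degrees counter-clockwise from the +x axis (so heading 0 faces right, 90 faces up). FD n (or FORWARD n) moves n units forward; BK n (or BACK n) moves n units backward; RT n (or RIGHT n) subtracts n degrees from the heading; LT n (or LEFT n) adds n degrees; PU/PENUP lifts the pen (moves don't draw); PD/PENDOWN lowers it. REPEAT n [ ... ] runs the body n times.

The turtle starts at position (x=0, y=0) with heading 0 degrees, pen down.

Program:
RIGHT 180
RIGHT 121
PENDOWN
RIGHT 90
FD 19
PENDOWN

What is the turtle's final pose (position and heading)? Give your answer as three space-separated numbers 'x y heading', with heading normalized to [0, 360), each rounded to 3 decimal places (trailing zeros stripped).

Executing turtle program step by step:
Start: pos=(0,0), heading=0, pen down
RT 180: heading 0 -> 180
RT 121: heading 180 -> 59
PD: pen down
RT 90: heading 59 -> 329
FD 19: (0,0) -> (16.286,-9.786) [heading=329, draw]
PD: pen down
Final: pos=(16.286,-9.786), heading=329, 1 segment(s) drawn

Answer: 16.286 -9.786 329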